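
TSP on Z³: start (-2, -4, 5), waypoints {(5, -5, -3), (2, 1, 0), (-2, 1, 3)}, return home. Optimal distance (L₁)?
42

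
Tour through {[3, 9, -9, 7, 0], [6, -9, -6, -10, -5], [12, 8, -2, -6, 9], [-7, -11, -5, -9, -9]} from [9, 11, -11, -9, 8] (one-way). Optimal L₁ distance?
125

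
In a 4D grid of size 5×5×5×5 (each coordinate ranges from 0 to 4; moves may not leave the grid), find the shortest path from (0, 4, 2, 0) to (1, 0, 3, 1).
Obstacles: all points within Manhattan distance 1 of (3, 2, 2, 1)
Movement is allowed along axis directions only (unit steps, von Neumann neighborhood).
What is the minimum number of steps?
7
(one shortest path: (0, 4, 2, 0) → (1, 4, 2, 0) → (1, 3, 2, 0) → (1, 2, 2, 0) → (1, 1, 2, 0) → (1, 0, 2, 0) → (1, 0, 3, 0) → (1, 0, 3, 1))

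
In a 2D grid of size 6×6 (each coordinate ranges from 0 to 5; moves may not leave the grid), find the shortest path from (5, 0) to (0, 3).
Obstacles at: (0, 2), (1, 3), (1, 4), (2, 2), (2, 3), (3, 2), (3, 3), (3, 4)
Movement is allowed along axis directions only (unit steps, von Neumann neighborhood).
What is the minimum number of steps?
12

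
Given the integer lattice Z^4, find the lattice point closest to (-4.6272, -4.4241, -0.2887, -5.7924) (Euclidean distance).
(-5, -4, 0, -6)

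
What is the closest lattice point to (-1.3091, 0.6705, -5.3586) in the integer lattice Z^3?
(-1, 1, -5)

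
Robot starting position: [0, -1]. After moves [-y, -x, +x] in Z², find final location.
(0, -2)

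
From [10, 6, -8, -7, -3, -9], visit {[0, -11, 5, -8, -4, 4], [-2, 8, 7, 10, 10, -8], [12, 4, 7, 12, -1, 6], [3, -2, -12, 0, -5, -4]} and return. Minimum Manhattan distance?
238
(one optimal route: (10, 6, -8, -7, -3, -9) → (-2, 8, 7, 10, 10, -8) → (12, 4, 7, 12, -1, 6) → (0, -11, 5, -8, -4, 4) → (3, -2, -12, 0, -5, -4) → (10, 6, -8, -7, -3, -9))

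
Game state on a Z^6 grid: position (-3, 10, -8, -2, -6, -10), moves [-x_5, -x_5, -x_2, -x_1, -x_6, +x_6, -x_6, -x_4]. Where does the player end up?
(-4, 9, -8, -3, -8, -11)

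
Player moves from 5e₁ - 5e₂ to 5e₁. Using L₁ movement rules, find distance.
5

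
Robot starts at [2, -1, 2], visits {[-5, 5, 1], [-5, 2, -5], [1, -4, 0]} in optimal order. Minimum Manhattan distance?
31
(one optimal route: (2, -1, 2) → (1, -4, 0) → (-5, 5, 1) → (-5, 2, -5))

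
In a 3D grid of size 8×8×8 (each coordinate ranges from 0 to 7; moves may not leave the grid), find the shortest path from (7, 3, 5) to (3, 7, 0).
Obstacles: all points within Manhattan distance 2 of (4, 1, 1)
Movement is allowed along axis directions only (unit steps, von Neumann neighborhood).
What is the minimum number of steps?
13
(one shortest path: (7, 3, 5) → (6, 3, 5) → (5, 3, 5) → (4, 3, 5) → (3, 3, 5) → (3, 4, 5) → (3, 5, 5) → (3, 6, 5) → (3, 7, 5) → (3, 7, 4) → (3, 7, 3) → (3, 7, 2) → (3, 7, 1) → (3, 7, 0))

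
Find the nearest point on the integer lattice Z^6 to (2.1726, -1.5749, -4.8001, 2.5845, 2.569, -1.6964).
(2, -2, -5, 3, 3, -2)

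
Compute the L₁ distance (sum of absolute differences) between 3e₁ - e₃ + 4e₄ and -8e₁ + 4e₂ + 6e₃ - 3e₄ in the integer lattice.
29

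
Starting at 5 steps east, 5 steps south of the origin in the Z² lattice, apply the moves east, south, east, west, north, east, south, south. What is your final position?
(7, -7)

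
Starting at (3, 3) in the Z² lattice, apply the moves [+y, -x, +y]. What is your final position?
(2, 5)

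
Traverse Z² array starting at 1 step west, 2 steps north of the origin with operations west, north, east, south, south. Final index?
(-1, 1)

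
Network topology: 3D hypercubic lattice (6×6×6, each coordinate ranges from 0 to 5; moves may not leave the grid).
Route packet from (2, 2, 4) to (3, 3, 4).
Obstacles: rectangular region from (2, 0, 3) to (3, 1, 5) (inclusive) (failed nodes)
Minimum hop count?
2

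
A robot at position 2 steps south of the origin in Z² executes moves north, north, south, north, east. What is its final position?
(1, 0)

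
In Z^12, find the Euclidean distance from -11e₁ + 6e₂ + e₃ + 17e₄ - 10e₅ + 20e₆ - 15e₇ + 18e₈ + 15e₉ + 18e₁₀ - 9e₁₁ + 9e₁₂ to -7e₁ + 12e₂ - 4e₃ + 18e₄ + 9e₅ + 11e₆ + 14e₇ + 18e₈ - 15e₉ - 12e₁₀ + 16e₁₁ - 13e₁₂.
65.3452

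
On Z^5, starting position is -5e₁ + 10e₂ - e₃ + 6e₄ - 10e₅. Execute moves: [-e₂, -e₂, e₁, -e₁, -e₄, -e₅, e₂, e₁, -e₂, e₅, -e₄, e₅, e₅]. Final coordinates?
(-4, 8, -1, 4, -8)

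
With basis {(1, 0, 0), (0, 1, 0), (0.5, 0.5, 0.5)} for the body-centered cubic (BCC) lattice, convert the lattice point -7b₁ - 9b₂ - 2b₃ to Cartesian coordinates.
(-8, -10, -1)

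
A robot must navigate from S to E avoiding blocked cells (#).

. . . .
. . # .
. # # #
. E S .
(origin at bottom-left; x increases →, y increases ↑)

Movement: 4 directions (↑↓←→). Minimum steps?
1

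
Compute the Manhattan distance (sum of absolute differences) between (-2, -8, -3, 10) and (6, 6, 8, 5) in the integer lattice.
38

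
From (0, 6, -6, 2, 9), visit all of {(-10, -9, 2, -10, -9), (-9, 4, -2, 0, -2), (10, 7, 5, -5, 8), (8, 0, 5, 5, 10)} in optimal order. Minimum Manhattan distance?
129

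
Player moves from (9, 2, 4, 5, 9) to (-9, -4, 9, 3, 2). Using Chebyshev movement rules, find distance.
18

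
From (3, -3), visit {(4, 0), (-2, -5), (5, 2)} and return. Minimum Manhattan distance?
28
(one optimal route: (3, -3) → (4, 0) → (5, 2) → (-2, -5) → (3, -3))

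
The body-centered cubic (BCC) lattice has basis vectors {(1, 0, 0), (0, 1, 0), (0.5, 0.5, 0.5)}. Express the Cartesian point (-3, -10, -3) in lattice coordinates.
-7b₂ - 6b₃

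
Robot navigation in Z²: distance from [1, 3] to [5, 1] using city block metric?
6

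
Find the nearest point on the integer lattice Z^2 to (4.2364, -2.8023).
(4, -3)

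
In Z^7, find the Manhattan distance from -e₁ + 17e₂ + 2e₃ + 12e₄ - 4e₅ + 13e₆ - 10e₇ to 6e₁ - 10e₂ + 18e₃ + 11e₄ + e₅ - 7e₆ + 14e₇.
100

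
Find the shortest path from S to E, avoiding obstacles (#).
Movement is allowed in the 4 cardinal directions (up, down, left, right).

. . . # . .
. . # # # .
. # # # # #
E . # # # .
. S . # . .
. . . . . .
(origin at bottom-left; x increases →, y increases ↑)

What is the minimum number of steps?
2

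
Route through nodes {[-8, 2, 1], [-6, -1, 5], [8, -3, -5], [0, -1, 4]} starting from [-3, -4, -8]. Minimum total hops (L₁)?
50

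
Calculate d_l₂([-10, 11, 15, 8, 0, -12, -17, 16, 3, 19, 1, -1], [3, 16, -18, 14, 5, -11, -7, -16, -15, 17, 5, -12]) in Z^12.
54.1664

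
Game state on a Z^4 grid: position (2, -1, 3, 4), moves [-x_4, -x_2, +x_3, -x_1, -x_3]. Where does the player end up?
(1, -2, 3, 3)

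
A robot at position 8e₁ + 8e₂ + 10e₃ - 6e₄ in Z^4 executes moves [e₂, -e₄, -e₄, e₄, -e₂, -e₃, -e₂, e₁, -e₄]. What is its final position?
(9, 7, 9, -8)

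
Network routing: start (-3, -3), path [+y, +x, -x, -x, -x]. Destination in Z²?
(-5, -2)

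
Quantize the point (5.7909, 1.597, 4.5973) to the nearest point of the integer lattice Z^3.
(6, 2, 5)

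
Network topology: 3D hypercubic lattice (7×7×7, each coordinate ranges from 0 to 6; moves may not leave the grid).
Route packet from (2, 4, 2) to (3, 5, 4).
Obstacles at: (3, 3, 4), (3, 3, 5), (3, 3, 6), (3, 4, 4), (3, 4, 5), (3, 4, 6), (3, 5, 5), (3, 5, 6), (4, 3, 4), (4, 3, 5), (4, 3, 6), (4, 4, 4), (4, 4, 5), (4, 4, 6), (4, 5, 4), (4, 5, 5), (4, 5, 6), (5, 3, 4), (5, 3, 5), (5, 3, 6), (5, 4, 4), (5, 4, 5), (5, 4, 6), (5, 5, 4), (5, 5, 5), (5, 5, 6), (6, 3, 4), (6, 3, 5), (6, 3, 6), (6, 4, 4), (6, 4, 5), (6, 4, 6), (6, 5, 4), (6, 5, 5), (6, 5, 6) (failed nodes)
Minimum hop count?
4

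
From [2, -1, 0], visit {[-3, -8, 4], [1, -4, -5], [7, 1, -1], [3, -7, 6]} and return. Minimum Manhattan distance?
62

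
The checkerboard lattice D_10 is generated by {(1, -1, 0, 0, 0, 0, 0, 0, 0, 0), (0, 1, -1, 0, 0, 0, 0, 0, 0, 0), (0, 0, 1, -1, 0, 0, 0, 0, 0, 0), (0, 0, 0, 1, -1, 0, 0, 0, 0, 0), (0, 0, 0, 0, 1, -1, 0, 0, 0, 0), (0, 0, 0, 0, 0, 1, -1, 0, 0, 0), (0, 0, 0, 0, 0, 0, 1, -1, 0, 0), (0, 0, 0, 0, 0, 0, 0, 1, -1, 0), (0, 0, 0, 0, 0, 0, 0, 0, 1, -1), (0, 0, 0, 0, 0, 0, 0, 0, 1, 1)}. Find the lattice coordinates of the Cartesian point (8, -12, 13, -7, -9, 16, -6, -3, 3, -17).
8b₁ - 4b₂ + 9b₃ + 2b₄ - 7b₅ + 9b₆ + 3b₇ + 10b₉ - 7b₁₀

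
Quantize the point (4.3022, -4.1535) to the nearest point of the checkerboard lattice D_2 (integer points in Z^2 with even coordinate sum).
(4, -4)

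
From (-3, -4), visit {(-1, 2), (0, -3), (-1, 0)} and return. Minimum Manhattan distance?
18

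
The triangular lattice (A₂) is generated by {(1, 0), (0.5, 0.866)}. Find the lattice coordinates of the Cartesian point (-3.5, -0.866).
-3b₁ - b₂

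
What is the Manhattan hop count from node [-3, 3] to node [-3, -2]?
5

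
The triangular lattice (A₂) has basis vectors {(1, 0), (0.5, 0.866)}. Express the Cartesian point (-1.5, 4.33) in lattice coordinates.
-4b₁ + 5b₂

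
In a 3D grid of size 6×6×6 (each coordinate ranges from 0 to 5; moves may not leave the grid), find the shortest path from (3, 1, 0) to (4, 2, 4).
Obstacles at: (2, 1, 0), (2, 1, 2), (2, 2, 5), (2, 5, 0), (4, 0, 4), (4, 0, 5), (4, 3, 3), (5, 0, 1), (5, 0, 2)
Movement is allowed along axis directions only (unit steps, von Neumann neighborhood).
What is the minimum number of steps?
6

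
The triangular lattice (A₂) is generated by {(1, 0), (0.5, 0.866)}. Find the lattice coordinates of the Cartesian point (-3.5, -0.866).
-3b₁ - b₂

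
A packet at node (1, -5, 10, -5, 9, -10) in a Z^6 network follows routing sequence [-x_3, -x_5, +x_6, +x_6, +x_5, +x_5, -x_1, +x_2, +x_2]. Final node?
(0, -3, 9, -5, 10, -8)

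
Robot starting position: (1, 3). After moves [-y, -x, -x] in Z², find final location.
(-1, 2)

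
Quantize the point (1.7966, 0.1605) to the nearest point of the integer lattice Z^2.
(2, 0)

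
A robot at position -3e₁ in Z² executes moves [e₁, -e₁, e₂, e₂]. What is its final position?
(-3, 2)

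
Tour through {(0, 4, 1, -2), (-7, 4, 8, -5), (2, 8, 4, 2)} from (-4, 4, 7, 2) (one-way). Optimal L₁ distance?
41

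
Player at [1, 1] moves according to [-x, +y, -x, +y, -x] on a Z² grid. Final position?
(-2, 3)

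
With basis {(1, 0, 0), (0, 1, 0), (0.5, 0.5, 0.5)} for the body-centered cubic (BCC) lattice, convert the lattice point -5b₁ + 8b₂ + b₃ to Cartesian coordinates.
(-4.5, 8.5, 0.5)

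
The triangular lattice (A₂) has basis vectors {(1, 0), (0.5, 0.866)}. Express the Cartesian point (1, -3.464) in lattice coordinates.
3b₁ - 4b₂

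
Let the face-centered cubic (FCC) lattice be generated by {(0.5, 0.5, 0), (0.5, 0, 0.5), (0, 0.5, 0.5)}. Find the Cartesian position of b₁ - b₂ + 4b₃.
(0, 2.5, 1.5)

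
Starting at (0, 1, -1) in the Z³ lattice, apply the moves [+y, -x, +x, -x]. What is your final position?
(-1, 2, -1)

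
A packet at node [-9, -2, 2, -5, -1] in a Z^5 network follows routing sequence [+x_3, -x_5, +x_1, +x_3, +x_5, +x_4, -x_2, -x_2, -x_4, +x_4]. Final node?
(-8, -4, 4, -4, -1)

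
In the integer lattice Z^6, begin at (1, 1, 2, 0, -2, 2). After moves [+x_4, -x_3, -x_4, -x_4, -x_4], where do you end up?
(1, 1, 1, -2, -2, 2)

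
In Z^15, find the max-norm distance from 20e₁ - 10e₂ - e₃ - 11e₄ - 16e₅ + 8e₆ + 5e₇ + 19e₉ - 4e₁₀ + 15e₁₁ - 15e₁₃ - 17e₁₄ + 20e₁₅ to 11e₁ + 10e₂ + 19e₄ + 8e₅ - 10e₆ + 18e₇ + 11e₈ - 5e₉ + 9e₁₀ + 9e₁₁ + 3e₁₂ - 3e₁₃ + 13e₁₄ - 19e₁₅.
39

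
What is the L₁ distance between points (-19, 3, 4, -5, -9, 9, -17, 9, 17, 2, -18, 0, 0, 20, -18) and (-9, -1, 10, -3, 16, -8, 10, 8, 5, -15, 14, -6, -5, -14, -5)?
211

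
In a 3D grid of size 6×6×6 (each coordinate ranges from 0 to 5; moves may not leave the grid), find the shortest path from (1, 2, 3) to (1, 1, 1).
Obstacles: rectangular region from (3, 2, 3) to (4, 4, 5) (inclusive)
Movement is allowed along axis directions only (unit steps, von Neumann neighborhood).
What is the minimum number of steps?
3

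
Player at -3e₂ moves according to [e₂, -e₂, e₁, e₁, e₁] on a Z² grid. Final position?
(3, -3)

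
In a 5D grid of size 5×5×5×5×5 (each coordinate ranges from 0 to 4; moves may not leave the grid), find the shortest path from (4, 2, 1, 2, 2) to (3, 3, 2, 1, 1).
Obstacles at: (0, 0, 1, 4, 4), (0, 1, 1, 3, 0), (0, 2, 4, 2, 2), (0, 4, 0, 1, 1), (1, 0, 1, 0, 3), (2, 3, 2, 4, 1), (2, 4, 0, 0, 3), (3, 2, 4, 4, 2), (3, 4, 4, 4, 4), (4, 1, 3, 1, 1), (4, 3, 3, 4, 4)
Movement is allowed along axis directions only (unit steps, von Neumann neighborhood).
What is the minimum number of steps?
5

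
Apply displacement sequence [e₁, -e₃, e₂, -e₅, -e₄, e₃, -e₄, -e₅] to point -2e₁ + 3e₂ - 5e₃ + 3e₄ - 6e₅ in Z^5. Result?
(-1, 4, -5, 1, -8)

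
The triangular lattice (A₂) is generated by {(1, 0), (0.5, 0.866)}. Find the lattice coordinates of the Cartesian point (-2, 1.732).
-3b₁ + 2b₂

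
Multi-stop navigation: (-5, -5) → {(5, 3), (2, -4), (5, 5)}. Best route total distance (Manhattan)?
20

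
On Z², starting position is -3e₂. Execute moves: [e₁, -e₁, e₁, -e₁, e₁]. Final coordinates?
(1, -3)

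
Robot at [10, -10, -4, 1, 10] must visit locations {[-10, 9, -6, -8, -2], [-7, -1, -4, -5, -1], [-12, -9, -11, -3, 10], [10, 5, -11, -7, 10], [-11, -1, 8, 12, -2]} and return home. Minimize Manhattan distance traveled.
214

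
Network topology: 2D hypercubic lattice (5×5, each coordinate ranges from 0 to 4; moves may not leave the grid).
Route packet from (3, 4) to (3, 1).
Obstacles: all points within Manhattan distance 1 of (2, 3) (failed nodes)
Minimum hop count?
5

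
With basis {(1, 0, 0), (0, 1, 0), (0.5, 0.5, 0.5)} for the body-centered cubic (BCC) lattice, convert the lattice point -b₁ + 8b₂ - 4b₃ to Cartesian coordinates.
(-3, 6, -2)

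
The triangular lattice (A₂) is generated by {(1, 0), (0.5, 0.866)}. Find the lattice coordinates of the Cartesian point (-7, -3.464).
-5b₁ - 4b₂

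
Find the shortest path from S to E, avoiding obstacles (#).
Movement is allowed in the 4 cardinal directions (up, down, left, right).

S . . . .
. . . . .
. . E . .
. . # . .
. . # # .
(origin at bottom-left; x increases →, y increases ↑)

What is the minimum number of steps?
4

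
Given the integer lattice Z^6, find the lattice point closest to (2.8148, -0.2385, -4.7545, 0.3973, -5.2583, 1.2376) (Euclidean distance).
(3, 0, -5, 0, -5, 1)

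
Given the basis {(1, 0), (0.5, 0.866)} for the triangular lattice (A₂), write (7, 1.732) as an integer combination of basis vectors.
6b₁ + 2b₂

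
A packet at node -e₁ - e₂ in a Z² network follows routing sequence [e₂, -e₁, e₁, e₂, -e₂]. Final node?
(-1, 0)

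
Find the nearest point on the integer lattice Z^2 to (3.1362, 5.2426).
(3, 5)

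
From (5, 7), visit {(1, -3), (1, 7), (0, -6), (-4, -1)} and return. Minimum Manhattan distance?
44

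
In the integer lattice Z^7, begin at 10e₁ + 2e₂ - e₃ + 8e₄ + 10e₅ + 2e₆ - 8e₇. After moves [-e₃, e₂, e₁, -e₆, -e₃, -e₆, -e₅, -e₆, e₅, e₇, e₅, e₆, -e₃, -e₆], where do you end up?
(11, 3, -4, 8, 11, -1, -7)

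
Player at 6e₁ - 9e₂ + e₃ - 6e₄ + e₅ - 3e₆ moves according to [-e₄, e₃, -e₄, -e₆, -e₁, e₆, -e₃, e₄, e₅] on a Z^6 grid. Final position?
(5, -9, 1, -7, 2, -3)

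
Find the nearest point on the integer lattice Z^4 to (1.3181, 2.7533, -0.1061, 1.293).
(1, 3, 0, 1)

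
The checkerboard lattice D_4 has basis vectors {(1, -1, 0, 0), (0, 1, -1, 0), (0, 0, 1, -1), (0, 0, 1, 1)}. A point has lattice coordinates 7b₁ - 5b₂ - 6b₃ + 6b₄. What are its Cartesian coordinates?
(7, -12, 5, 12)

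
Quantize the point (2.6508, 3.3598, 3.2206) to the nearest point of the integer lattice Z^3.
(3, 3, 3)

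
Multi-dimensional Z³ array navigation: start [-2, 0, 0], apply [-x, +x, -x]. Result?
(-3, 0, 0)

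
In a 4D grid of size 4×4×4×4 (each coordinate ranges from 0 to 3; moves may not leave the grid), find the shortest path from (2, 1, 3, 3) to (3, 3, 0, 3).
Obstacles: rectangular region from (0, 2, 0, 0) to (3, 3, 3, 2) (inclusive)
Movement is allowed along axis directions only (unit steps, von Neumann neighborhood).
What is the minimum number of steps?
6
(one shortest path: (2, 1, 3, 3) → (3, 1, 3, 3) → (3, 2, 3, 3) → (3, 3, 3, 3) → (3, 3, 2, 3) → (3, 3, 1, 3) → (3, 3, 0, 3))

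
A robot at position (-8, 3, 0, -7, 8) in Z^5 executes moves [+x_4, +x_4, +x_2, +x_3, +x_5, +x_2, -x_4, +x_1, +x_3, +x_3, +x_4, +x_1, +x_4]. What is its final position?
(-6, 5, 3, -4, 9)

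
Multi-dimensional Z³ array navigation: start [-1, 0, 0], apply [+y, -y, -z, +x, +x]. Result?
(1, 0, -1)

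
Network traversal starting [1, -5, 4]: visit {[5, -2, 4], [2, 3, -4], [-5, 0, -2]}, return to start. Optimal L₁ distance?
52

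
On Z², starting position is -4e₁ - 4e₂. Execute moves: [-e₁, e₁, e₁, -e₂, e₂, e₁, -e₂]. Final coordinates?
(-2, -5)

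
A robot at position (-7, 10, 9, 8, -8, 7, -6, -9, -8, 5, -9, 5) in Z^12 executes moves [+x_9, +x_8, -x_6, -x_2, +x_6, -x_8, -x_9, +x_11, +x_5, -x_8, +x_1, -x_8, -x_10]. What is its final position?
(-6, 9, 9, 8, -7, 7, -6, -11, -8, 4, -8, 5)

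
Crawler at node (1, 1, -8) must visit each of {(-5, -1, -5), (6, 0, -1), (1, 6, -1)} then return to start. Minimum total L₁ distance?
50
(one optimal route: (1, 1, -8) → (-5, -1, -5) → (6, 0, -1) → (1, 6, -1) → (1, 1, -8))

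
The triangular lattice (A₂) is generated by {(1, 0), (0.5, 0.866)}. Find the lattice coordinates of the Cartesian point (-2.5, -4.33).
-5b₂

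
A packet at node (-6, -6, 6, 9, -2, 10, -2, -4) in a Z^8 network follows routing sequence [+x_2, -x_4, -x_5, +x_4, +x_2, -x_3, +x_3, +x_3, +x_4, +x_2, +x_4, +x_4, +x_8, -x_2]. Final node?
(-6, -4, 7, 12, -3, 10, -2, -3)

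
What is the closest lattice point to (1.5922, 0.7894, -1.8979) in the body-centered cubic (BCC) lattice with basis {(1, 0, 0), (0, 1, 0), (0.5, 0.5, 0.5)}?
(2, 1, -2)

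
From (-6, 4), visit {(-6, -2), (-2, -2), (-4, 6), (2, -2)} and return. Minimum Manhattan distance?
32
(one optimal route: (-6, 4) → (-6, -2) → (-2, -2) → (2, -2) → (-4, 6) → (-6, 4))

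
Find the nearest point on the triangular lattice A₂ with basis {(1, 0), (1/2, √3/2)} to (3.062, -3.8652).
(3, -3.464)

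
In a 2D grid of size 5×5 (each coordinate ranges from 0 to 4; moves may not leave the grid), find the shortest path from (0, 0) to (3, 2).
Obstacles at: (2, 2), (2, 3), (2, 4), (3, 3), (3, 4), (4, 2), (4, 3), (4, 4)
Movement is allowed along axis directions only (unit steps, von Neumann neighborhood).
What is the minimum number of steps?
5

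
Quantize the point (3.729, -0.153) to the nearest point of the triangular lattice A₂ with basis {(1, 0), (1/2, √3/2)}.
(4, 0)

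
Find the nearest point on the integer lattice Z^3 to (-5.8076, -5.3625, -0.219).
(-6, -5, 0)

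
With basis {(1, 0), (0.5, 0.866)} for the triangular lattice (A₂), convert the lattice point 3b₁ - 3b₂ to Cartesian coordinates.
(1.5, -2.598)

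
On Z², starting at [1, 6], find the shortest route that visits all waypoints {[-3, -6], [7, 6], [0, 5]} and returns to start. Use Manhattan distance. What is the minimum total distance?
44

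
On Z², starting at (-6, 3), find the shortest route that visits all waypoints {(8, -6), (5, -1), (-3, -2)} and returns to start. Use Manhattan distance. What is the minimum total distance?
46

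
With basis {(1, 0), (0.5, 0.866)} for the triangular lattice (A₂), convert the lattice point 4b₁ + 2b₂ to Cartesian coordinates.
(5, 1.732)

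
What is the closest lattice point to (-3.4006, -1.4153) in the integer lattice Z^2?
(-3, -1)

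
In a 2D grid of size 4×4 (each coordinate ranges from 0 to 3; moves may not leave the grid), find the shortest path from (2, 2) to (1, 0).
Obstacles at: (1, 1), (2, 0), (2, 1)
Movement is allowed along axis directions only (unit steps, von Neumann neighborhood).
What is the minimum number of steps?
5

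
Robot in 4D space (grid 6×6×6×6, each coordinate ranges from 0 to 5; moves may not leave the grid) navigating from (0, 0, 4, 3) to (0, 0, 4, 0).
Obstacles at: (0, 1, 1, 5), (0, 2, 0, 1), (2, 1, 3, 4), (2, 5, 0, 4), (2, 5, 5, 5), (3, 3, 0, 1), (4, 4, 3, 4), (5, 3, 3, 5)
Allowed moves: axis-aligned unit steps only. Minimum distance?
3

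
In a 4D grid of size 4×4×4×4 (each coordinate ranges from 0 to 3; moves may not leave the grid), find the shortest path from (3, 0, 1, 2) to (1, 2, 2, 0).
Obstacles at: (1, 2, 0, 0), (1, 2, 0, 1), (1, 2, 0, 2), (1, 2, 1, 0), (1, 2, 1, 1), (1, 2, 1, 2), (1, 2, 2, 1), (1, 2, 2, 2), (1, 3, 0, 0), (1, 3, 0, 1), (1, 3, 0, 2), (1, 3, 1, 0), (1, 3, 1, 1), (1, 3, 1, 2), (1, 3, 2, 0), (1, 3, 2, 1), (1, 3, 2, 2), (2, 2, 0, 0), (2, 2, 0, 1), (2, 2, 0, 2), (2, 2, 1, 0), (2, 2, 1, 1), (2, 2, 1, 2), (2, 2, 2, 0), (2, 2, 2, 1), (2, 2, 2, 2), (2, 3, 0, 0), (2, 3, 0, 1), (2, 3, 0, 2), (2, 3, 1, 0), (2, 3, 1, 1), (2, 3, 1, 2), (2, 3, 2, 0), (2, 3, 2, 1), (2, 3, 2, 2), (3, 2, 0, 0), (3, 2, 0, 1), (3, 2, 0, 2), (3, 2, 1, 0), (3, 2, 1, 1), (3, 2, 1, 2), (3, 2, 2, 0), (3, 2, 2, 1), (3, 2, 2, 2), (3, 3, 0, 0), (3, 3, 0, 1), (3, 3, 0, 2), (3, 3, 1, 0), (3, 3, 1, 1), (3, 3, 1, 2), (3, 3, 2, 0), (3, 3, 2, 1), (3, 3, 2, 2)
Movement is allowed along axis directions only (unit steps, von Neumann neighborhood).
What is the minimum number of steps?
7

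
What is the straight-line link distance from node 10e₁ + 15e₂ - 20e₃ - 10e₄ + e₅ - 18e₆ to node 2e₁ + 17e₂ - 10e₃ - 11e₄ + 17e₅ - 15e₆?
20.8327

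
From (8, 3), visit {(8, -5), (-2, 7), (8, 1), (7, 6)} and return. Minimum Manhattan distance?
44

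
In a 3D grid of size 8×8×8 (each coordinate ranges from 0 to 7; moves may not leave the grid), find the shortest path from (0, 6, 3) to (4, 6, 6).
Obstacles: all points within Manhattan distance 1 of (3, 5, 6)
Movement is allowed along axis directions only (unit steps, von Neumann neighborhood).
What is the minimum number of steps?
7
(one shortest path: (0, 6, 3) → (1, 6, 3) → (2, 6, 3) → (3, 6, 3) → (4, 6, 3) → (4, 6, 4) → (4, 6, 5) → (4, 6, 6))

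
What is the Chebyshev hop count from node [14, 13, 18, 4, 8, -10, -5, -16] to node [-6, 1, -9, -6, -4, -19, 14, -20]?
27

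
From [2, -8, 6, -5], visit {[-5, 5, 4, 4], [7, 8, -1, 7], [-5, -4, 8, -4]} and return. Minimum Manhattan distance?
98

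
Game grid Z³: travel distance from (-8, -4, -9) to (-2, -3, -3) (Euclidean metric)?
8.544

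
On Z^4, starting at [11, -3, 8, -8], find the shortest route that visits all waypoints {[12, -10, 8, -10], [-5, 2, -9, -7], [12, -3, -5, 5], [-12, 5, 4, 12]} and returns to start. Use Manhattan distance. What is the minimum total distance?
174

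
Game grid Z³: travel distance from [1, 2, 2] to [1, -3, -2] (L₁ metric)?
9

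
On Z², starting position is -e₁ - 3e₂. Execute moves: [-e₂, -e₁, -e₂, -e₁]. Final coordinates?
(-3, -5)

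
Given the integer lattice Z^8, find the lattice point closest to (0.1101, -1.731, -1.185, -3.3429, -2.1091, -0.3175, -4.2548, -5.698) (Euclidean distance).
(0, -2, -1, -3, -2, 0, -4, -6)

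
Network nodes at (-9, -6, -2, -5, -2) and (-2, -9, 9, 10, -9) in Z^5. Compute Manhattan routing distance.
43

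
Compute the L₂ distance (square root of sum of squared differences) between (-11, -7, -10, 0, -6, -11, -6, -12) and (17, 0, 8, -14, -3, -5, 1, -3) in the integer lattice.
39.0896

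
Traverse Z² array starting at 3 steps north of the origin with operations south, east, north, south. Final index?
(1, 2)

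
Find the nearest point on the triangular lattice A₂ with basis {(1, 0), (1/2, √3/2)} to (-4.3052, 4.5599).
(-4.5, 4.33)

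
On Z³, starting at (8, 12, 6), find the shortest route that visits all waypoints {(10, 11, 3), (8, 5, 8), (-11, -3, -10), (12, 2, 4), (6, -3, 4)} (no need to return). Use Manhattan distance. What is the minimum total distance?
72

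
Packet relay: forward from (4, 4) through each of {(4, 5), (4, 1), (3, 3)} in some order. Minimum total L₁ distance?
7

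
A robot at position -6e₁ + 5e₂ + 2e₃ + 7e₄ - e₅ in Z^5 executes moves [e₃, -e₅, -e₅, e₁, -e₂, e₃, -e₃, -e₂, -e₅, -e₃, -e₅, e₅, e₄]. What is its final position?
(-5, 3, 2, 8, -4)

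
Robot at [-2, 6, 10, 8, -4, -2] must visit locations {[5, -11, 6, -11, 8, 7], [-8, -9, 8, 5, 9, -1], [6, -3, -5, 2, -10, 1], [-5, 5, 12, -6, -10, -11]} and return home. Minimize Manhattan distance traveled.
230
(one optimal route: (-2, 6, 10, 8, -4, -2) → (-8, -9, 8, 5, 9, -1) → (5, -11, 6, -11, 8, 7) → (6, -3, -5, 2, -10, 1) → (-5, 5, 12, -6, -10, -11) → (-2, 6, 10, 8, -4, -2))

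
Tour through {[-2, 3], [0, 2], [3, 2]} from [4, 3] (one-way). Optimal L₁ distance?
8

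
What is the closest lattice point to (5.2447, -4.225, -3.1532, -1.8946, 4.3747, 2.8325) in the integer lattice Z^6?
(5, -4, -3, -2, 4, 3)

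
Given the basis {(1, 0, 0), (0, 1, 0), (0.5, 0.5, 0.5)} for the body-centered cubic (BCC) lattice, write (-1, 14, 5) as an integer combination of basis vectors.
-6b₁ + 9b₂ + 10b₃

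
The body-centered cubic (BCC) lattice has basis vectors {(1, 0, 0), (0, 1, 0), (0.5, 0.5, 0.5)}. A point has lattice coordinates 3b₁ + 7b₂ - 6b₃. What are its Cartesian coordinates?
(0, 4, -3)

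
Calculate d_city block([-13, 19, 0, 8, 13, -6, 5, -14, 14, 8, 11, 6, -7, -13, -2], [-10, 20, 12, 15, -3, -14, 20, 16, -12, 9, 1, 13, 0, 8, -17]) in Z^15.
179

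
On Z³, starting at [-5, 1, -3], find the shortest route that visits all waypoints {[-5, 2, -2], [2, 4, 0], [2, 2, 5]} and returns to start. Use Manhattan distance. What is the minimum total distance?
36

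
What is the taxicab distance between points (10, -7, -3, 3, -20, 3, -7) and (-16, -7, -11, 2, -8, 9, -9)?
55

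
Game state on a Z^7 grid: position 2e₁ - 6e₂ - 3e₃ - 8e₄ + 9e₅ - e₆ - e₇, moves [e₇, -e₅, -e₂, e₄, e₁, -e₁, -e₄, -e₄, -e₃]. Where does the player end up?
(2, -7, -4, -9, 8, -1, 0)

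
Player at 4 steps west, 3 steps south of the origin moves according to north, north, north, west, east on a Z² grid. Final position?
(-4, 0)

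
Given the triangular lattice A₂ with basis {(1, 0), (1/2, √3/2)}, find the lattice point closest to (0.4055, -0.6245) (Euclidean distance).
(0.5, -0.866)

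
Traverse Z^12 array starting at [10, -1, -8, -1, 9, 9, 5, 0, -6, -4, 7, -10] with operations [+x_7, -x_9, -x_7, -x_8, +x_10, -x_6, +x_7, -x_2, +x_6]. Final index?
(10, -2, -8, -1, 9, 9, 6, -1, -7, -3, 7, -10)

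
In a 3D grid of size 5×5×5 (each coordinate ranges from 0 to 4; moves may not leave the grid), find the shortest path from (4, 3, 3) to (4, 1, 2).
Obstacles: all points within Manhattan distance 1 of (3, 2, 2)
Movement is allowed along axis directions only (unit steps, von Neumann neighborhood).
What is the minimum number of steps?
3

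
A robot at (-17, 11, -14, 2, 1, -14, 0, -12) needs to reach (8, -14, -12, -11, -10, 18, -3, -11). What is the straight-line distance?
50.774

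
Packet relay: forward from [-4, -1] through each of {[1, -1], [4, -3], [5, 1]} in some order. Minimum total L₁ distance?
15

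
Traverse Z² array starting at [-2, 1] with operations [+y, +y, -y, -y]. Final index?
(-2, 1)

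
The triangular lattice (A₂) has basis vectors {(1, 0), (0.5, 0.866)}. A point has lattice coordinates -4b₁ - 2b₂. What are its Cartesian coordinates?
(-5, -1.732)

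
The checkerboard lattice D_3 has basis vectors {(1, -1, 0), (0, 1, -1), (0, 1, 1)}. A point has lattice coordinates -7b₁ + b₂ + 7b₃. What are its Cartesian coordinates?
(-7, 15, 6)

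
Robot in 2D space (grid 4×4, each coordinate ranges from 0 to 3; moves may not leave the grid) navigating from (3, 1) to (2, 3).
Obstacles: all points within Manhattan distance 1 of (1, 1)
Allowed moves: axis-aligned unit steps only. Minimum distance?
3
(one shortest path: (3, 1) → (3, 2) → (2, 2) → (2, 3))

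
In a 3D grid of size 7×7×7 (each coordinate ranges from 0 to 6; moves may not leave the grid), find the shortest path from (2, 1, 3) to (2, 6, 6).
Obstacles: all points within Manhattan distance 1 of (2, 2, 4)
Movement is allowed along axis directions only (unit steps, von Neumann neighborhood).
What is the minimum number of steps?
10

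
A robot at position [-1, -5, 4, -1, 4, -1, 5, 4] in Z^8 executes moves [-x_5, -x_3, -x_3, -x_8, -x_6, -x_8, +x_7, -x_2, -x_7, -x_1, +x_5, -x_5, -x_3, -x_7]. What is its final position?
(-2, -6, 1, -1, 3, -2, 4, 2)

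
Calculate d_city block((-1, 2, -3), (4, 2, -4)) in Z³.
6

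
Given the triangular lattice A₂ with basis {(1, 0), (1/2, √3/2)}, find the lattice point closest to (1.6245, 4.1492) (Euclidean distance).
(1.5, 4.33)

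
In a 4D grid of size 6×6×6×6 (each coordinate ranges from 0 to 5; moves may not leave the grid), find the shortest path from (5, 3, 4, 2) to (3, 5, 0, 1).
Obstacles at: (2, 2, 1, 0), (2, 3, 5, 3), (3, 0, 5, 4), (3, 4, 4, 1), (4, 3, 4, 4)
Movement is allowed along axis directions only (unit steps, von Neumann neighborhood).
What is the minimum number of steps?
9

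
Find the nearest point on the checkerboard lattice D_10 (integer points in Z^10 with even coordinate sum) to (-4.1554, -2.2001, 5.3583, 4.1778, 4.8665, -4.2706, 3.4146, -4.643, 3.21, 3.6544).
(-4, -2, 5, 4, 5, -4, 4, -5, 3, 4)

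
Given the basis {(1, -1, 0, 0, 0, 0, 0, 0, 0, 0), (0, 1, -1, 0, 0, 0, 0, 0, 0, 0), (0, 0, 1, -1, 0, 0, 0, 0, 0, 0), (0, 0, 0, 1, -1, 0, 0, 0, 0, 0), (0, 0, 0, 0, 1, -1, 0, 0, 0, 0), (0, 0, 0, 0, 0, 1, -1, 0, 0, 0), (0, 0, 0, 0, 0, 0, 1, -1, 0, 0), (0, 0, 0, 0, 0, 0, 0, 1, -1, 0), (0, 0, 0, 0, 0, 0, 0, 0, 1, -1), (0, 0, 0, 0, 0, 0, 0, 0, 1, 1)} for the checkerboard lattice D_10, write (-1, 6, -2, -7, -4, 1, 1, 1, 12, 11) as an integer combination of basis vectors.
-b₁ + 5b₂ + 3b₃ - 4b₄ - 8b₅ - 7b₆ - 6b₇ - 5b₈ - 2b₉ + 9b₁₀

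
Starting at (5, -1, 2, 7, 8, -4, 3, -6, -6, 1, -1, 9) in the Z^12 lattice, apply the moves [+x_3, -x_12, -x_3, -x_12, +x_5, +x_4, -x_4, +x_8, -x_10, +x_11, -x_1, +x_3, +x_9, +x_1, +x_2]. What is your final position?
(5, 0, 3, 7, 9, -4, 3, -5, -5, 0, 0, 7)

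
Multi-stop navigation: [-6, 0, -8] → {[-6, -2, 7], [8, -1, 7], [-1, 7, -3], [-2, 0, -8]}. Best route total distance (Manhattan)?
56
(one optimal route: (-6, 0, -8) → (-2, 0, -8) → (-1, 7, -3) → (-6, -2, 7) → (8, -1, 7))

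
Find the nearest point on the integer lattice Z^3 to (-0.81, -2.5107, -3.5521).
(-1, -3, -4)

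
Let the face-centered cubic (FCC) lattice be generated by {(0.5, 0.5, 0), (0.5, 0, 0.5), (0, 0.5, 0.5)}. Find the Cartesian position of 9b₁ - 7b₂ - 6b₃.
(1, 1.5, -6.5)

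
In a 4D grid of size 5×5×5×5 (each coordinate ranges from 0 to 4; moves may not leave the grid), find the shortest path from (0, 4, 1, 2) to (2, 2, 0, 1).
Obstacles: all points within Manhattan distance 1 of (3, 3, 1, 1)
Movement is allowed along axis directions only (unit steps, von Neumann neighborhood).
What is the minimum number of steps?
6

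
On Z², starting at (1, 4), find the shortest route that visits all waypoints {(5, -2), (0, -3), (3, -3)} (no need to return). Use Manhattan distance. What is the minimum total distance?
14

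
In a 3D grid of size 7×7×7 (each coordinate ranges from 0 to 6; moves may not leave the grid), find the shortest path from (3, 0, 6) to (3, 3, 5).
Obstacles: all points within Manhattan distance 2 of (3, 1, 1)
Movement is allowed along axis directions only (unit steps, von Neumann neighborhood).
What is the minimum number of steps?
4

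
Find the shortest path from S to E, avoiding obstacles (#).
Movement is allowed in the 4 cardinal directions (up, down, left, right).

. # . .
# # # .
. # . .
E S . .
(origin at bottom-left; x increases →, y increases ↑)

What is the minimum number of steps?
1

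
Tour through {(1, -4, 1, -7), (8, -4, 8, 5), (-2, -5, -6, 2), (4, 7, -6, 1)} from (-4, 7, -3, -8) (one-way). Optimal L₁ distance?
85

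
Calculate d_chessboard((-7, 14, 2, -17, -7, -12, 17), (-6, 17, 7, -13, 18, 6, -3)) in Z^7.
25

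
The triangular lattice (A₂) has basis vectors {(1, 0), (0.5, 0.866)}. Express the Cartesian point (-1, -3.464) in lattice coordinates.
b₁ - 4b₂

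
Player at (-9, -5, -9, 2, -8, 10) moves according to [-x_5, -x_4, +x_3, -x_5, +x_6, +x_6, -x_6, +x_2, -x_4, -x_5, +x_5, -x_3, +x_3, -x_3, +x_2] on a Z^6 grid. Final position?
(-9, -3, -9, 0, -10, 11)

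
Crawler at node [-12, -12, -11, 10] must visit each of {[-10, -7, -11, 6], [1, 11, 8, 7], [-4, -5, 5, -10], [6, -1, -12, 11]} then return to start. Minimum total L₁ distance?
164
(one optimal route: (-12, -12, -11, 10) → (-10, -7, -11, 6) → (-4, -5, 5, -10) → (1, 11, 8, 7) → (6, -1, -12, 11) → (-12, -12, -11, 10))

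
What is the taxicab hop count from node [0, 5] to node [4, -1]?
10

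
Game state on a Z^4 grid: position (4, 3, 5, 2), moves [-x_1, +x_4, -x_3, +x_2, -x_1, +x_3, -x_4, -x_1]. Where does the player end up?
(1, 4, 5, 2)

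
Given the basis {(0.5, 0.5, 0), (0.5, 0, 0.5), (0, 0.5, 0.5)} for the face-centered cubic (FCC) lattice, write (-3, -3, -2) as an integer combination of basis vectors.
-4b₁ - 2b₂ - 2b₃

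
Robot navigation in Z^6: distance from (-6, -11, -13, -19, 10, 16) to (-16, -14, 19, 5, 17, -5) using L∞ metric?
32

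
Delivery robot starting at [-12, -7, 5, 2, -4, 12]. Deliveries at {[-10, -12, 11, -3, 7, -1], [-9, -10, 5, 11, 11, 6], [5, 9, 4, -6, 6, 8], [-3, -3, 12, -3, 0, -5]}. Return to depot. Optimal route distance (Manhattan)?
204
(one optimal route: (-12, -7, 5, 2, -4, 12) → (-9, -10, 5, 11, 11, 6) → (-10, -12, 11, -3, 7, -1) → (-3, -3, 12, -3, 0, -5) → (5, 9, 4, -6, 6, 8) → (-12, -7, 5, 2, -4, 12))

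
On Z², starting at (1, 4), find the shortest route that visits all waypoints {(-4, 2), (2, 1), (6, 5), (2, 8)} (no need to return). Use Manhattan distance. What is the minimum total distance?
27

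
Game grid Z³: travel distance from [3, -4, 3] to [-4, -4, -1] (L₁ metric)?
11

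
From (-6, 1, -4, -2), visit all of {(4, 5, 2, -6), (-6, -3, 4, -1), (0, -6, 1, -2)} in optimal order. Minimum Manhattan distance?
46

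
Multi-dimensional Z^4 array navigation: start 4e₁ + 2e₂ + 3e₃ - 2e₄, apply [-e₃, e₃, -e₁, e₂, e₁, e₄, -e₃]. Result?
(4, 3, 2, -1)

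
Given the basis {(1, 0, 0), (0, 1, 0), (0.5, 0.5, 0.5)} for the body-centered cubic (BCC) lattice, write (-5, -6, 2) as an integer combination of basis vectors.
-7b₁ - 8b₂ + 4b₃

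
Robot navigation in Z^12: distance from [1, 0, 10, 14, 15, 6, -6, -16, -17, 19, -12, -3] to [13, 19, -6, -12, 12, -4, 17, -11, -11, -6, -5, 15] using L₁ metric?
170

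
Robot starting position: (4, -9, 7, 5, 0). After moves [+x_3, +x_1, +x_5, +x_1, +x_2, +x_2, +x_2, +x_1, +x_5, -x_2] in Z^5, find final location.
(7, -7, 8, 5, 2)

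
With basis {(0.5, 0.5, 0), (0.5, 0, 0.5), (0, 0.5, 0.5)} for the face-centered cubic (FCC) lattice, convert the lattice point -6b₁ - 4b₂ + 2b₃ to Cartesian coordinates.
(-5, -2, -1)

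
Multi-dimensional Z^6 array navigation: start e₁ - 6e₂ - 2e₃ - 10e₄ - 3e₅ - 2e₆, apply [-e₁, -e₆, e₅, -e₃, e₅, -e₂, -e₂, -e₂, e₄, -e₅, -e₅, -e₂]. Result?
(0, -10, -3, -9, -3, -3)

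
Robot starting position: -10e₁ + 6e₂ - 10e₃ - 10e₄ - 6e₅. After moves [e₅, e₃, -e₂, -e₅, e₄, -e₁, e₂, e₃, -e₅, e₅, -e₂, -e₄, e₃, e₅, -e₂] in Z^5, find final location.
(-11, 4, -7, -10, -5)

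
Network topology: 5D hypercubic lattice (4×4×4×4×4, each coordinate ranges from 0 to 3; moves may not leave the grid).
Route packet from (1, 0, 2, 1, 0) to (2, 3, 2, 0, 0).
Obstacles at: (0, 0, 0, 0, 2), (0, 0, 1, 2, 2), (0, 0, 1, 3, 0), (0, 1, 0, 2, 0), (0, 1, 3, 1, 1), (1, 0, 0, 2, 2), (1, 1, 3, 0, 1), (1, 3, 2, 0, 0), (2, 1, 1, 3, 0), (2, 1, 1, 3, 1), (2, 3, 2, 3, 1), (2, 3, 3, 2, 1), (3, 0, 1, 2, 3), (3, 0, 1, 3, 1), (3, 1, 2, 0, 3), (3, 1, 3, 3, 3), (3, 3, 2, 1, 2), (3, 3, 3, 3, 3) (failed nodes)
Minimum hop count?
5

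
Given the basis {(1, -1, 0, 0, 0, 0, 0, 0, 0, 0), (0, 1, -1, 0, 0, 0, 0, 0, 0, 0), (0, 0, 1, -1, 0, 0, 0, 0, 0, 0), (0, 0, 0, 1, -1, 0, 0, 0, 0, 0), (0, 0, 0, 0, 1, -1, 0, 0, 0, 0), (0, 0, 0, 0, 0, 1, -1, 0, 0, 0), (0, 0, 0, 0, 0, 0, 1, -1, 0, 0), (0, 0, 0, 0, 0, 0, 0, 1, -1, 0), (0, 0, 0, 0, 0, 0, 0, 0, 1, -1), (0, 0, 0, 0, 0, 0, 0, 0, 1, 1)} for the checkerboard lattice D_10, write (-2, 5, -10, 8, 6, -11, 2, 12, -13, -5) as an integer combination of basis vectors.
-2b₁ + 3b₂ - 7b₃ + b₄ + 7b₅ - 4b₆ - 2b₇ + 10b₈ + b₉ - 4b₁₀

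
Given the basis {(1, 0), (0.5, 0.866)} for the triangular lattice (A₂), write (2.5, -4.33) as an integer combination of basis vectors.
5b₁ - 5b₂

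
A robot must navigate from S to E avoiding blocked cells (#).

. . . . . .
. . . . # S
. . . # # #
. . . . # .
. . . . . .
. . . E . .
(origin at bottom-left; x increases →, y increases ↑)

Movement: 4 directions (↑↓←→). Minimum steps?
10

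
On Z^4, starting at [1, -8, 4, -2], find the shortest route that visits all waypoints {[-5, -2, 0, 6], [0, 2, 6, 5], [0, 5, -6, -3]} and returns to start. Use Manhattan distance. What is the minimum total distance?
88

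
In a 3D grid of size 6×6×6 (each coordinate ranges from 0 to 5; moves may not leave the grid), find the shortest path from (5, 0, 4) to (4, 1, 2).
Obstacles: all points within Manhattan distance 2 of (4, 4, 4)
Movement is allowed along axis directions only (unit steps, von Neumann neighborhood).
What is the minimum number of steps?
4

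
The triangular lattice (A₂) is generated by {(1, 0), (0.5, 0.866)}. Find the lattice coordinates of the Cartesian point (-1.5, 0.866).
-2b₁ + b₂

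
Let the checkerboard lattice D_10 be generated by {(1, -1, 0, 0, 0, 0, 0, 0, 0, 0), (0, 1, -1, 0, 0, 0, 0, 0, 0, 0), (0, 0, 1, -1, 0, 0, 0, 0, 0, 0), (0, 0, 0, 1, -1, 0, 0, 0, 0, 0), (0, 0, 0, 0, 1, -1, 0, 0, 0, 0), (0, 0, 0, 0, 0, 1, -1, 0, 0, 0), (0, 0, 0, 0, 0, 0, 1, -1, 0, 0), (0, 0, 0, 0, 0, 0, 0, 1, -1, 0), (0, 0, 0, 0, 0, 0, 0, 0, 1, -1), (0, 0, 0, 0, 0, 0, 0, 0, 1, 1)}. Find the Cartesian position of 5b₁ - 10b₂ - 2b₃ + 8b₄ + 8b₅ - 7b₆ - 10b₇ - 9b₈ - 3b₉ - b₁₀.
(5, -15, 8, 10, 0, -15, -3, 1, 5, 2)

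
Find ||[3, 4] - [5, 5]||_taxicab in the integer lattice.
3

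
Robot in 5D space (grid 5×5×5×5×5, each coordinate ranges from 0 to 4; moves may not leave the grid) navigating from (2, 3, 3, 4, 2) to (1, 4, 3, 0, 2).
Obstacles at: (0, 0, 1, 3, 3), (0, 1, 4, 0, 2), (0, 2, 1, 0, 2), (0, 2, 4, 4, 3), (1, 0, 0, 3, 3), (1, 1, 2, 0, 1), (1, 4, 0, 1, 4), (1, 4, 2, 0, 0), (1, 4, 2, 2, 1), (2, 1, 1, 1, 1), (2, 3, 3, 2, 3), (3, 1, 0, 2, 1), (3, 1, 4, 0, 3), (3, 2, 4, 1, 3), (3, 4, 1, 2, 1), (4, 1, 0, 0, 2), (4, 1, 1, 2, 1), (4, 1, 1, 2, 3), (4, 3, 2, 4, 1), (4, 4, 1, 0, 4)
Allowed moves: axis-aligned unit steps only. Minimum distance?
6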